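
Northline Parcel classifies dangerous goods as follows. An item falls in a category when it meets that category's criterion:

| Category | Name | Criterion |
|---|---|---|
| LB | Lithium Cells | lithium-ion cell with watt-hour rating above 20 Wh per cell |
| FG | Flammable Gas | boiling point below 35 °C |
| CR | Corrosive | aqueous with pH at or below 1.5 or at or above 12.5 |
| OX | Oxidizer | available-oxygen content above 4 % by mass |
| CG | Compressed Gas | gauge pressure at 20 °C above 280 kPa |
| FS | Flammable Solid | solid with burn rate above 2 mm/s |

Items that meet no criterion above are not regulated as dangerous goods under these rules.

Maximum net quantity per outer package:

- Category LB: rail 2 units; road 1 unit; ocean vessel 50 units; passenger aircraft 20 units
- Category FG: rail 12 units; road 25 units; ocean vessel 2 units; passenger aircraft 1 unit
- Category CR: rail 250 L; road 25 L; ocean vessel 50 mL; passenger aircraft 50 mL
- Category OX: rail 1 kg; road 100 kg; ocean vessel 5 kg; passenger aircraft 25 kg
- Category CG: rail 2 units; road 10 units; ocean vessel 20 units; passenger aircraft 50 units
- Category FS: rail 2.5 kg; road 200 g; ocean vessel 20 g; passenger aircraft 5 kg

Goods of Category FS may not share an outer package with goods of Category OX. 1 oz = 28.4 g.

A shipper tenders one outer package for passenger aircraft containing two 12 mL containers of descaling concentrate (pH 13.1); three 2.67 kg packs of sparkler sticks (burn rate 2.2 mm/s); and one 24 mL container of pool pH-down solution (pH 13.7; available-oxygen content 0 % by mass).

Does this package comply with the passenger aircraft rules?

The descaling concentrate has pH 13.1, which is ≥ 12.5, so it is Category CR (Corrosive).
Sparkler sticks: burn rate 2.2 mm/s > 2 mm/s → Category FS (Flammable Solid).
pH 13.7 meets the Category CR criterion (Corrosive), so the pool pH-down solution is Category CR.
Category CR net quantity: (two 12 mL containers = 24 mL) + 24 mL = 48 mL.
That is within the Category CR passenger aircraft limit of 50 mL.
Category FS quantity: three 2.67 kg packs = 8.01 kg.
8.01 kg > 5 kg (passenger aircraft limit, Category FS) — over the limit.
The segregation rule (Category FS with Category OX) does not apply to Category CR with Category FS.

No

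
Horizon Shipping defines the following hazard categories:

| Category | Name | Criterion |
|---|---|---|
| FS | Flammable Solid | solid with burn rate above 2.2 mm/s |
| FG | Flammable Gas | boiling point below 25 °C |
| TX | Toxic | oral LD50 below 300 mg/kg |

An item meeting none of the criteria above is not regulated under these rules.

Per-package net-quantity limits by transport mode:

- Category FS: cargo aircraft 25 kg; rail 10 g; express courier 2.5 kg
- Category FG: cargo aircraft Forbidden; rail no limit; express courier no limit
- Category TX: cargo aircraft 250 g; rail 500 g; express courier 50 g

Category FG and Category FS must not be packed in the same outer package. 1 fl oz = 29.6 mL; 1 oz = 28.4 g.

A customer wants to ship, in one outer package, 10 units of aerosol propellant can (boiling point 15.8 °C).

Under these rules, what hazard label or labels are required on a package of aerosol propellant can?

The aerosol propellant can has boiling point 15.8 °C, which is < 25 °C, so it is Category FG (Flammable Gas).
Only the Category FG label is required.

Category FG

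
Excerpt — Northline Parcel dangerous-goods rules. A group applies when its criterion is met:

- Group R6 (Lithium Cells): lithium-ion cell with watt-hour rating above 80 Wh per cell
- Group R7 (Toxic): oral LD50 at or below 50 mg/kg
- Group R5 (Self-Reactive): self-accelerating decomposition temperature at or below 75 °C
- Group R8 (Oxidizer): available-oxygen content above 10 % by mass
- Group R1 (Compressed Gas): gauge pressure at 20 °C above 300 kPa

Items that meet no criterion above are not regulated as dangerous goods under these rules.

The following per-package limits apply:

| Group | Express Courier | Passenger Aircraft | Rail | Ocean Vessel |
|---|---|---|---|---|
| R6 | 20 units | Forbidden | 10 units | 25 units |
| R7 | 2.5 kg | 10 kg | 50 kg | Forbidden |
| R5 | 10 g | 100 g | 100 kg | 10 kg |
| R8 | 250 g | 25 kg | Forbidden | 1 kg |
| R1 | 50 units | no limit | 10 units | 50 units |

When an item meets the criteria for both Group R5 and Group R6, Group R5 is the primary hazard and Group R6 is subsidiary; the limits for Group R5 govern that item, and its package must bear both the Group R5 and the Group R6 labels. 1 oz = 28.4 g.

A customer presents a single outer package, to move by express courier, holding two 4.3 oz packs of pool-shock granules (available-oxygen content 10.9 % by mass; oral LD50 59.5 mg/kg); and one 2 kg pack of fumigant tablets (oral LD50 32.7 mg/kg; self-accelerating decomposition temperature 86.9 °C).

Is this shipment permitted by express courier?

Yes

The pool-shock granules have available-oxygen content 10.9 % by mass, which is > 10 % by mass, so they are Group R8 (Oxidizer).
The fumigant tablets have oral LD50 32.7 mg/kg, which is ≤ 50 mg/kg, so they are Group R7 (Toxic).
Group R7 quantity: 2 kg.
That is within the Group R7 express courier limit of 2.5 kg.
Group R8 quantity: two 4.3 oz packs = 244.24 g.
That is within the Group R8 express courier limit of 250 g.
Every hazard group is within its express courier limit and no segregation rule is violated.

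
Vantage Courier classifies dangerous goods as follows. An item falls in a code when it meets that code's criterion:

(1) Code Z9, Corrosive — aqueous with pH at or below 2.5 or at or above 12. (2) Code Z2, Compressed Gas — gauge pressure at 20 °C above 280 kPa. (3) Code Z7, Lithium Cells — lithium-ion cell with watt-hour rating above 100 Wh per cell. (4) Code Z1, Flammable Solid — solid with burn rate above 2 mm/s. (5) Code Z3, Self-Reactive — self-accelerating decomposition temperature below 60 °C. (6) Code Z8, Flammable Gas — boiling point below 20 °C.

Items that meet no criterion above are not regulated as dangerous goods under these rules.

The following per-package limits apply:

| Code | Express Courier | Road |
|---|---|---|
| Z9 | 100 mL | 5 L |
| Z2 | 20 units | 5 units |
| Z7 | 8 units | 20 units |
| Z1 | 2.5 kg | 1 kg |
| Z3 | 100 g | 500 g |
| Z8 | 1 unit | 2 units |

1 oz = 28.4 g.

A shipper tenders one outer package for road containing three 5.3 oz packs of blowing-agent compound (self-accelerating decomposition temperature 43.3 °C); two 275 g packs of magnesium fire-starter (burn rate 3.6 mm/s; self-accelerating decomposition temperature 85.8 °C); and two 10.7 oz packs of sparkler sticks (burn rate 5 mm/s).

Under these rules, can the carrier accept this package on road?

Blowing-agent compound: self-accelerating decomposition temperature 43.3 °C < 60 °C → Code Z3 (Self-Reactive).
Magnesium fire-starter: burn rate 3.6 mm/s > 2 mm/s → Code Z1 (Flammable Solid).
The sparkler sticks have burn rate 5 mm/s, which is > 2 mm/s, so they are Code Z1 (Flammable Solid).
Total Code Z1: (two 275 g packs = 550 g) + (two 10.7 oz packs = 607.76 g) = 1157.76 g.
That exceeds the Code Z1 road limit of 1 kg.
Code Z3 quantity: three 5.3 oz packs = 451.56 g.
That is within the Code Z3 road limit of 500 g.

No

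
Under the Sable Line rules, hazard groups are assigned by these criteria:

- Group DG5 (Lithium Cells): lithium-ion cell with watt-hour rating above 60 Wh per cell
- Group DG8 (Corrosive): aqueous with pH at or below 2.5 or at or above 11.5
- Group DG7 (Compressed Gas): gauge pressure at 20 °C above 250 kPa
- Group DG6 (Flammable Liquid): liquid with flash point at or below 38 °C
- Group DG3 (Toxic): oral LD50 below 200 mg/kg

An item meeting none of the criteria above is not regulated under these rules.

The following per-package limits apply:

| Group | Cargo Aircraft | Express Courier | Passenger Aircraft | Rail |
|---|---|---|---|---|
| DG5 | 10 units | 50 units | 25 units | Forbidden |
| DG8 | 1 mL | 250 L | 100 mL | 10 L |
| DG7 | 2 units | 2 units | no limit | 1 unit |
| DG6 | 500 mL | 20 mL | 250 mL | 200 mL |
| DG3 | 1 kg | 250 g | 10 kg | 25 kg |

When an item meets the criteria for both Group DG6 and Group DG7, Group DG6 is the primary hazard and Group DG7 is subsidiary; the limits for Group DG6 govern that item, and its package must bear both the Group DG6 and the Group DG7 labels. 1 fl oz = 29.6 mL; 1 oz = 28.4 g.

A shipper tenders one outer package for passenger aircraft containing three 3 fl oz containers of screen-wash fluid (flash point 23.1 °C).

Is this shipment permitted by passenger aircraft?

No

The screen-wash fluid has flash point 23.1 °C, which is ≤ 38 °C, so it is Group DG6 (Flammable Liquid).
Group DG6 quantity: three 3 fl oz containers = 266.4 mL.
266.4 mL exceeds the passenger aircraft limit of 250 mL for Group DG6.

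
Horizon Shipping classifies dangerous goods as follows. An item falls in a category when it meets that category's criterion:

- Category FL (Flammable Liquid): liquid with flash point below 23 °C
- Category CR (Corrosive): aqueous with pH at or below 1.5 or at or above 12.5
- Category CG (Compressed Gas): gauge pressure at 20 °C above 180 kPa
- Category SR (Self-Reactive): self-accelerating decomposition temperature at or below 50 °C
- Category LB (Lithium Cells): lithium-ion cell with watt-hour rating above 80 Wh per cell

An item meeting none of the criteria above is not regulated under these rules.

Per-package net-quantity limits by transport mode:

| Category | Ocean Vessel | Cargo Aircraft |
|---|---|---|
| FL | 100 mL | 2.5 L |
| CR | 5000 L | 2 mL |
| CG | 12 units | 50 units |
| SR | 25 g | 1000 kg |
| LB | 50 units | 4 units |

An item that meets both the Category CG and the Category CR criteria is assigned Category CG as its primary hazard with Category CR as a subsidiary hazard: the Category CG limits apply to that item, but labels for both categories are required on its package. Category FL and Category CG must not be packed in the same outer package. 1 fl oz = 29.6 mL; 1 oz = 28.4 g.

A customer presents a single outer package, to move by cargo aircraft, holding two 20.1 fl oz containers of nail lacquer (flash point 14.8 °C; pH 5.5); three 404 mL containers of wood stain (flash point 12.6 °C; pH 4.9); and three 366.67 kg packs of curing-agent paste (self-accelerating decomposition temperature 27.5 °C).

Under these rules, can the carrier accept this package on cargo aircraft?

Flash point 14.8 °C meets the Category FL criterion (Flammable Liquid), so the nail lacquer is Category FL.
With flash point 12.6 °C (< 23 °C), the wood stain falls in Category FL.
With self-accelerating decomposition temperature 27.5 °C (≤ 50 °C), the curing-agent paste falls in Category SR.
Total Category FL: (two 20.1 fl oz containers = 1189.92 mL) + (three 404 mL containers = 1.212 L) = 2401.92 mL.
That is within the Category FL cargo aircraft limit of 2.5 L.
Category SR quantity: three 366.67 kg packs = 1100.01 kg.
1100.01 kg exceeds the cargo aircraft limit of 1000 kg for Category SR.
The segregation rule (Category FL with Category CG) does not apply to Category FL with Category SR.

No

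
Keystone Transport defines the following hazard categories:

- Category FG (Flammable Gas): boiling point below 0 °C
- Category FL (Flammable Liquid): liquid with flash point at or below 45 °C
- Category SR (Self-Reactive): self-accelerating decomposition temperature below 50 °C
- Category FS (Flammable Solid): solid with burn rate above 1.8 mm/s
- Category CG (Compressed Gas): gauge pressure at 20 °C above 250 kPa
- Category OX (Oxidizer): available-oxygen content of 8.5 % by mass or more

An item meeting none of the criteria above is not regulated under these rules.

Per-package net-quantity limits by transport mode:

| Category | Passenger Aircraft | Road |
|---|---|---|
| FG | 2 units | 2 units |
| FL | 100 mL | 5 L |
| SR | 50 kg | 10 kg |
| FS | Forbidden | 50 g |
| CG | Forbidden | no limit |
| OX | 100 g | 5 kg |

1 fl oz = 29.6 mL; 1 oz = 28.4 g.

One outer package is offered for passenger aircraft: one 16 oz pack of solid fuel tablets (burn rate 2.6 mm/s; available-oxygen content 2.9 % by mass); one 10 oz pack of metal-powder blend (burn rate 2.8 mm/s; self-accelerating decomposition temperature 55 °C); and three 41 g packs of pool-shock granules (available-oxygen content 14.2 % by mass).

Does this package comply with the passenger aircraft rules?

No

Burn rate 2.6 mm/s meets the Category FS criterion (Flammable Solid), so the solid fuel tablets are Category FS.
The metal-powder blend has burn rate 2.8 mm/s, which is > 1.8 mm/s, so it is Category FS (Flammable Solid).
The pool-shock granules have available-oxygen content 14.2 % by mass, which is ≥ 8.5 % by mass, so they are Category OX (Oxidizer).
Category OX quantity: three 41 g packs = 123 g.
123 g > 100 g (passenger aircraft limit, Category OX) — over the limit.
Category FS net quantity: (one 16 oz pack = 454.4 g) + (one 10 oz pack = 284 g) = 738.4 g.
Category FS is Forbidden by passenger aircraft.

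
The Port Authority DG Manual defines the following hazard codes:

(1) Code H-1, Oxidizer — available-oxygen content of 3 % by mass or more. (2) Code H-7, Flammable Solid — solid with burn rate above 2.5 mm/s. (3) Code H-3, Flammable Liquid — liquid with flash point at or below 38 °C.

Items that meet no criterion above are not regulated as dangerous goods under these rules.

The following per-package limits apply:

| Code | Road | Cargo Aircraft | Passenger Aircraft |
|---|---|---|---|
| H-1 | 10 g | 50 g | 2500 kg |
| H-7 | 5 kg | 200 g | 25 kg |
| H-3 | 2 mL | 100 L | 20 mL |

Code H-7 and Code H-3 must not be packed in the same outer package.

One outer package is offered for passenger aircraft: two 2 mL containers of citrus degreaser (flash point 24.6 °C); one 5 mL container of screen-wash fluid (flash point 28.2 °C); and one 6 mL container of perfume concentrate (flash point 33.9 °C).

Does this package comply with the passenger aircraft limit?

Yes

Flash point 24.6 °C meets the Code H-3 criterion (Flammable Liquid), so the citrus degreaser is Code H-3.
Flash point 28.2 °C meets the Code H-3 criterion (Flammable Liquid), so the screen-wash fluid is Code H-3.
Perfume concentrate: flash point 33.9 °C ≤ 38 °C → Code H-3 (Flammable Liquid).
Total Code H-3: (two 2 mL containers = 4 mL) + 5 mL + 6 mL = 15 mL.
15 mL ≤ 20 mL (passenger aircraft limit, Code H-3) — within limit.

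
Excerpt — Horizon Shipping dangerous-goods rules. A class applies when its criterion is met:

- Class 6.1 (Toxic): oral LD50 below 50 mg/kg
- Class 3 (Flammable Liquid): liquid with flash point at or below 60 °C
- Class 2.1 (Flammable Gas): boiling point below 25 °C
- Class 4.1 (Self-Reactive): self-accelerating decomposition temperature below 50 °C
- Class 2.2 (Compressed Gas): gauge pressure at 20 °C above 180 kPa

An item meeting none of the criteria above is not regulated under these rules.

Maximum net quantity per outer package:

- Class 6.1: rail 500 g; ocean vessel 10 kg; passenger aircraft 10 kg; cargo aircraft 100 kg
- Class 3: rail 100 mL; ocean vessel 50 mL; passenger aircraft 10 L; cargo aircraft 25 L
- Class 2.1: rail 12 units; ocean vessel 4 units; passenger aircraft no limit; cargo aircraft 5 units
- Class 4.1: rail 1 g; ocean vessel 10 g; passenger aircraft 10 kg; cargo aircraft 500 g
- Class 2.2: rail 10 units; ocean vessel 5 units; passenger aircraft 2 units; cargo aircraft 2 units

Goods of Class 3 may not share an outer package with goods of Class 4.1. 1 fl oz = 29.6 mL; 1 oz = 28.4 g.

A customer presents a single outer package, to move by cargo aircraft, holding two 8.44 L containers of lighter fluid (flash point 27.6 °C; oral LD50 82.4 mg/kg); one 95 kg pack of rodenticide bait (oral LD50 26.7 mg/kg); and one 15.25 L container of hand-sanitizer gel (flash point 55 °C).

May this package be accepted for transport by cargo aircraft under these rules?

Lighter fluid: flash point 27.6 °C ≤ 60 °C → Class 3 (Flammable Liquid).
With oral LD50 26.7 mg/kg (< 50 mg/kg), the rodenticide bait falls in Class 6.1.
With flash point 55 °C (≤ 60 °C), the hand-sanitizer gel falls in Class 3.
Total Class 3: (two 8.44 L containers = 16.88 L) + 15.25 L = 32.13 L.
32.13 L exceeds the cargo aircraft limit of 25 L for Class 3.
Class 6.1 quantity: 95 kg.
95 kg ≤ 100 kg (cargo aircraft limit, Class 6.1) — within limit.
The segregation rule (Class 3 with Class 4.1) does not apply to Class 3 with Class 6.1.

No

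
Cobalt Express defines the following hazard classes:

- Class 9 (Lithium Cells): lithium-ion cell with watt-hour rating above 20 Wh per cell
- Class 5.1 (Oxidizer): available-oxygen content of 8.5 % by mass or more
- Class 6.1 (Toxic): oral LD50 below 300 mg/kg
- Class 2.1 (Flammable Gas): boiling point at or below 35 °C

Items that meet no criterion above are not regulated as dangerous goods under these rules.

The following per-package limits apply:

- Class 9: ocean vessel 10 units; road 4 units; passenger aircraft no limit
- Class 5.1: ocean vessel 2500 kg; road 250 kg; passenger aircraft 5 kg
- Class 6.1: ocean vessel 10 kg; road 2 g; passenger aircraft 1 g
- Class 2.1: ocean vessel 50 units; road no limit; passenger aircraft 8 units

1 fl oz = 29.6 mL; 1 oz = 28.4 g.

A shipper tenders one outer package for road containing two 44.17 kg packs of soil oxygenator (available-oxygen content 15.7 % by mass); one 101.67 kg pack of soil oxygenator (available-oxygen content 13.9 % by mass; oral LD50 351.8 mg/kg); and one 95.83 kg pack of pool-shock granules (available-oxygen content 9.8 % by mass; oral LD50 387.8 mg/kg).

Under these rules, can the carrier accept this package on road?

No

Soil oxygenator: available-oxygen content 15.7 % by mass ≥ 8.5 % by mass → Class 5.1 (Oxidizer).
With available-oxygen content 13.9 % by mass (≥ 8.5 % by mass), the soil oxygenator falls in Class 5.1.
Pool-shock granules: available-oxygen content 9.8 % by mass ≥ 8.5 % by mass → Class 5.1 (Oxidizer).
Total Class 5.1: (two 44.17 kg packs = 88.34 kg) + 101.67 kg + 95.83 kg = 285.84 kg.
285.84 kg > 250 kg (road limit, Class 5.1) — over the limit.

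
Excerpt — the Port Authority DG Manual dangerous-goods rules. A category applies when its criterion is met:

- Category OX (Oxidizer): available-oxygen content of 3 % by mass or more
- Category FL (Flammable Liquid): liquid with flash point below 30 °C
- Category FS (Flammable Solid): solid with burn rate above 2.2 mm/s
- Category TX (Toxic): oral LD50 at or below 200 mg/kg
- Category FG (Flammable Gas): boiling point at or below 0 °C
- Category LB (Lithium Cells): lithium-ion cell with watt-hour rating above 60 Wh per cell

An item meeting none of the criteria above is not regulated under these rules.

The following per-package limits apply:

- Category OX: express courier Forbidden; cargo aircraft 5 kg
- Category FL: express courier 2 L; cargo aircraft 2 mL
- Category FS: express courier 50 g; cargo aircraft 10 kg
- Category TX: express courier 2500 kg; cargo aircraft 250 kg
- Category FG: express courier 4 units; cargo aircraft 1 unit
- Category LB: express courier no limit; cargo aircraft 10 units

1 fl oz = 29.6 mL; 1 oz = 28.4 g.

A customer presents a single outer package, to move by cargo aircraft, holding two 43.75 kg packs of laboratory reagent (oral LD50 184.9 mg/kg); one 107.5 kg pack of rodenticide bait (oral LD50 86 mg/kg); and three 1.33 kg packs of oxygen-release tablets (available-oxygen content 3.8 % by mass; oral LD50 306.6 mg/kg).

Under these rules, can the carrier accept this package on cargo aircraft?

Yes

With oral LD50 184.9 mg/kg (≤ 200 mg/kg), the laboratory reagent falls in Category TX.
Rodenticide bait: oral LD50 86 mg/kg ≤ 200 mg/kg → Category TX (Toxic).
The oxygen-release tablets have available-oxygen content 3.8 % by mass, which is ≥ 3 % by mass, so they are Category OX (Oxidizer).
Category TX net quantity: (two 43.75 kg packs = 87.5 kg) + 107.5 kg = 195 kg.
195 kg ≤ 250 kg (cargo aircraft limit, Category TX) — within limit.
Category OX quantity: three 1.33 kg packs = 3.99 kg.
3.99 kg is within the cargo aircraft limit of 5 kg for Category OX.
Every hazard category is within its cargo aircraft limit and no segregation rule is violated.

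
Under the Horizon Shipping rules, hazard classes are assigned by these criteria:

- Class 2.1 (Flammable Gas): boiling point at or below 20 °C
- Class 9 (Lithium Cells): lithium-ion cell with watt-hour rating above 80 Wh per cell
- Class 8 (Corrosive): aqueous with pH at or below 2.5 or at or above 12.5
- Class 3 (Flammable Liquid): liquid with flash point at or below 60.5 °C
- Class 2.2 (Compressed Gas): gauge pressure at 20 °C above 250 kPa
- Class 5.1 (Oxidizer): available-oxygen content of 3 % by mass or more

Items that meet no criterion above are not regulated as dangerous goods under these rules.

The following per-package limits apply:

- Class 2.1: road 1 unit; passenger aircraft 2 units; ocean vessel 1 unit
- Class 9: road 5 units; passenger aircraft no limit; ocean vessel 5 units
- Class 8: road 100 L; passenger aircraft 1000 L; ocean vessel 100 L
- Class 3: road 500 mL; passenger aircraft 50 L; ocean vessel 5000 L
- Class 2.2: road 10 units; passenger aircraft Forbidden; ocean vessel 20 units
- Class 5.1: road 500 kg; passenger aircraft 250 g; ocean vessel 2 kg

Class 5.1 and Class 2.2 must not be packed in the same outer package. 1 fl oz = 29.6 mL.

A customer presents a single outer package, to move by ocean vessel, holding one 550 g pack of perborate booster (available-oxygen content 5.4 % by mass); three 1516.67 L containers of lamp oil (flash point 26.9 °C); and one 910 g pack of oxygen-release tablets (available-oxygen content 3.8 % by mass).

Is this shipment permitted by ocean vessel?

With available-oxygen content 5.4 % by mass (≥ 3 % by mass), the perborate booster falls in Class 5.1.
The lamp oil has flash point 26.9 °C, which is ≤ 60.5 °C, so it is Class 3 (Flammable Liquid).
Oxygen-release tablets: available-oxygen content 3.8 % by mass ≥ 3 % by mass → Class 5.1 (Oxidizer).
Class 5.1 net quantity: 550 g + 910 g = 1.46 kg.
1.46 kg ≤ 2 kg (ocean vessel limit, Class 5.1) — within limit.
Class 3 quantity: three 1516.67 L containers = 4550.01 L.
That is within the Class 3 ocean vessel limit of 5000 L.
The segregation rule (Class 5.1 with Class 2.2) does not apply to Class 5.1 with Class 3.
Every hazard class is within its ocean vessel limit and no segregation rule is violated.

Yes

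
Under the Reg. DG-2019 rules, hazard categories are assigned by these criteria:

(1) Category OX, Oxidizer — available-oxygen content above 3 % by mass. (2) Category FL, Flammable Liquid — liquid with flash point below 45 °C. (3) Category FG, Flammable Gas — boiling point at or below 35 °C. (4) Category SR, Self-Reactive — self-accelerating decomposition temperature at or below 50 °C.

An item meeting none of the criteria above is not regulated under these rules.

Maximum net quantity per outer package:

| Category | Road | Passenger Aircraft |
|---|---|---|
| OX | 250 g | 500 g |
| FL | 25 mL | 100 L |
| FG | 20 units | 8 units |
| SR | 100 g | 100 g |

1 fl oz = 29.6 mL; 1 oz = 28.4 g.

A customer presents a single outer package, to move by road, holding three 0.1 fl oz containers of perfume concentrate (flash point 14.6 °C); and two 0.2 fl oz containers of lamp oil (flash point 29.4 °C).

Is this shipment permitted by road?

Yes

Perfume concentrate: flash point 14.6 °C < 45 °C → Category FL (Flammable Liquid).
With flash point 29.4 °C (< 45 °C), the lamp oil falls in Category FL.
Category FL net quantity: (three 0.1 fl oz containers = 8.88 mL) + (two 0.2 fl oz containers = 11.84 mL) = 20.72 mL.
That is within the Category FL road limit of 25 mL.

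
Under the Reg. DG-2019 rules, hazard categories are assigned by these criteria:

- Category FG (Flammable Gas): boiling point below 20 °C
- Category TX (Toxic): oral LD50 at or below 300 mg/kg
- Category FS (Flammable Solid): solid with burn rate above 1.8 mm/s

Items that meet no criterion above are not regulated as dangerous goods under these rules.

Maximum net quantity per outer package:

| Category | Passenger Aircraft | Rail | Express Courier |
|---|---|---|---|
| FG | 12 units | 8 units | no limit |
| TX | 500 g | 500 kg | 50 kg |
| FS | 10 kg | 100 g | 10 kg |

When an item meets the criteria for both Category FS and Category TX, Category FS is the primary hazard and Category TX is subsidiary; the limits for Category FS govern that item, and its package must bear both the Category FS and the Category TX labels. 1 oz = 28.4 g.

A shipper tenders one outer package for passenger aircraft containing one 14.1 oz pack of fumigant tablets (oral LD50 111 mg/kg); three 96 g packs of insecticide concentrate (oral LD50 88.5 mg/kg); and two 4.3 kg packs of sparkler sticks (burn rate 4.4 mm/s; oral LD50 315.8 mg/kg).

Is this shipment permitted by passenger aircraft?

No

Oral LD50 111 mg/kg meets the Category TX criterion (Toxic), so the fumigant tablets are Category TX.
The insecticide concentrate has oral LD50 88.5 mg/kg, which is ≤ 300 mg/kg, so it is Category TX (Toxic).
Sparkler sticks: burn rate 4.4 mm/s > 1.8 mm/s → Category FS (Flammable Solid).
Category TX net quantity: (one 14.1 oz pack = 400.44 g) + (three 96 g packs = 288 g) = 688.44 g.
That exceeds the Category TX passenger aircraft limit of 500 g.
Category FS quantity: two 4.3 kg packs = 8.6 kg.
8.6 kg ≤ 10 kg (passenger aircraft limit, Category FS) — within limit.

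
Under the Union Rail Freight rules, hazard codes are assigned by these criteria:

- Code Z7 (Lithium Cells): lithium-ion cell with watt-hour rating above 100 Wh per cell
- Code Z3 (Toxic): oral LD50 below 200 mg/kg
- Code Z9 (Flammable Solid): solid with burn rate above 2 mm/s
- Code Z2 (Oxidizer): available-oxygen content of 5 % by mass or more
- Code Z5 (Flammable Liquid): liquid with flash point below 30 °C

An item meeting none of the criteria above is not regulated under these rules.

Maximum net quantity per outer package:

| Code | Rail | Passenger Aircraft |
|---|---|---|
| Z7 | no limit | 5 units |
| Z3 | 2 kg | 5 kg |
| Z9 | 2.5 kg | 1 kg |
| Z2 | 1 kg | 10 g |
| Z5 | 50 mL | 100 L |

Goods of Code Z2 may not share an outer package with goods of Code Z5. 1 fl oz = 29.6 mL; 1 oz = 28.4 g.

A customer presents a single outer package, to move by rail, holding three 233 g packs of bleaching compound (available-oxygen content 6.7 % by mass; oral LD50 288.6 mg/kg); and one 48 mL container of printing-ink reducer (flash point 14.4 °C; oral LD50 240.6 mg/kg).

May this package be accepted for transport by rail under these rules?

No

With available-oxygen content 6.7 % by mass (≥ 5 % by mass), the bleaching compound falls in Code Z2.
Flash point 14.4 °C meets the Code Z5 criterion (Flammable Liquid), so the printing-ink reducer is Code Z5.
Code Z2 quantity: three 233 g packs = 699 g.
That is within the Code Z2 rail limit of 1 kg.
Code Z5 quantity: 48 mL.
That is within the Code Z5 rail limit of 50 mL.
Code Z2 and Code Z5 may not share an outer package.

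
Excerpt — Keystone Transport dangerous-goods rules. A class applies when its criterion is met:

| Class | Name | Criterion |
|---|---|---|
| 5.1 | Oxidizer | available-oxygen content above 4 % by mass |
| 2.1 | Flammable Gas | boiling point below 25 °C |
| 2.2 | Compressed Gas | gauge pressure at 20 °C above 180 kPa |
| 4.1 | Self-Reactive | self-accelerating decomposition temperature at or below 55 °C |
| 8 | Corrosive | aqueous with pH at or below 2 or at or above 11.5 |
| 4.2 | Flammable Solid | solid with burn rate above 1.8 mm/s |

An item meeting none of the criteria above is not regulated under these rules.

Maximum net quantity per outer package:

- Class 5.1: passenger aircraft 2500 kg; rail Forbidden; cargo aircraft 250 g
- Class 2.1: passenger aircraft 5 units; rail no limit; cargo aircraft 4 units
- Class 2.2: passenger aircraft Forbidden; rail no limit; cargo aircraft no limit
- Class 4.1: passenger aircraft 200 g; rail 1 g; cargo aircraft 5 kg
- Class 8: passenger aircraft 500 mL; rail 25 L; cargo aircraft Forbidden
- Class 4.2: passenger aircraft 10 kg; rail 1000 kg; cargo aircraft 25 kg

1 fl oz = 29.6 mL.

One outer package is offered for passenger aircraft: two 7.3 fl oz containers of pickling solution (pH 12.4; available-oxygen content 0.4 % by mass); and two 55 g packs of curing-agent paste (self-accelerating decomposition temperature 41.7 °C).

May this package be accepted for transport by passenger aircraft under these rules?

The pickling solution has pH 12.4, which is ≥ 11.5, so it is Class 8 (Corrosive).
With self-accelerating decomposition temperature 41.7 °C (≤ 55 °C), the curing-agent paste falls in Class 4.1.
Class 4.1 quantity: two 55 g packs = 110 g.
110 g ≤ 200 g (passenger aircraft limit, Class 4.1) — within limit.
Class 8 quantity: two 7.3 fl oz containers = 432.16 mL.
432.16 mL is within the passenger aircraft limit of 500 mL for Class 8.
Every hazard class is within its passenger aircraft limit and no segregation rule is violated.

Yes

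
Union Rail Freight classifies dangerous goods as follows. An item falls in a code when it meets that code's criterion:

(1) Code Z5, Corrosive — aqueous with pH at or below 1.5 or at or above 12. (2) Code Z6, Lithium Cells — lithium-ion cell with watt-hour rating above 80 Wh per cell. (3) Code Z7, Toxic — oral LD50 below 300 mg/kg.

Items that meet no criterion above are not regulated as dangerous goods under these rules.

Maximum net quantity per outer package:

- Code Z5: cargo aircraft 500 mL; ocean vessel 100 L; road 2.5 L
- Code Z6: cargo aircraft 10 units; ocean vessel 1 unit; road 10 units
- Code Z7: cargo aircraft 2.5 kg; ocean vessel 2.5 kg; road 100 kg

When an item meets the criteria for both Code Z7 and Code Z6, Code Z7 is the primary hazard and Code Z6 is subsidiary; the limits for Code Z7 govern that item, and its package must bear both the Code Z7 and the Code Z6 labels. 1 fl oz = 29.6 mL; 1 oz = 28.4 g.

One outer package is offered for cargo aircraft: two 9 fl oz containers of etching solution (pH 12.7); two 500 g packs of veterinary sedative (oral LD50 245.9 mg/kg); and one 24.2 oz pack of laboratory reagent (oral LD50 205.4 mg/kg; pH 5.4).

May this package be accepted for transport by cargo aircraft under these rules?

No

With pH 12.7 (≥ 12), the etching solution falls in Code Z5.
Veterinary sedative: oral LD50 245.9 mg/kg < 300 mg/kg → Code Z7 (Toxic).
Laboratory reagent: oral LD50 205.4 mg/kg < 300 mg/kg → Code Z7 (Toxic).
Code Z7 net quantity: (two 500 g packs = 1 kg) + (one 24.2 oz pack = 687.28 g) = 1687.28 g.
That is within the Code Z7 cargo aircraft limit of 2.5 kg.
Code Z5 quantity: two 9 fl oz containers = 532.8 mL.
532.8 mL exceeds the cargo aircraft limit of 500 mL for Code Z5.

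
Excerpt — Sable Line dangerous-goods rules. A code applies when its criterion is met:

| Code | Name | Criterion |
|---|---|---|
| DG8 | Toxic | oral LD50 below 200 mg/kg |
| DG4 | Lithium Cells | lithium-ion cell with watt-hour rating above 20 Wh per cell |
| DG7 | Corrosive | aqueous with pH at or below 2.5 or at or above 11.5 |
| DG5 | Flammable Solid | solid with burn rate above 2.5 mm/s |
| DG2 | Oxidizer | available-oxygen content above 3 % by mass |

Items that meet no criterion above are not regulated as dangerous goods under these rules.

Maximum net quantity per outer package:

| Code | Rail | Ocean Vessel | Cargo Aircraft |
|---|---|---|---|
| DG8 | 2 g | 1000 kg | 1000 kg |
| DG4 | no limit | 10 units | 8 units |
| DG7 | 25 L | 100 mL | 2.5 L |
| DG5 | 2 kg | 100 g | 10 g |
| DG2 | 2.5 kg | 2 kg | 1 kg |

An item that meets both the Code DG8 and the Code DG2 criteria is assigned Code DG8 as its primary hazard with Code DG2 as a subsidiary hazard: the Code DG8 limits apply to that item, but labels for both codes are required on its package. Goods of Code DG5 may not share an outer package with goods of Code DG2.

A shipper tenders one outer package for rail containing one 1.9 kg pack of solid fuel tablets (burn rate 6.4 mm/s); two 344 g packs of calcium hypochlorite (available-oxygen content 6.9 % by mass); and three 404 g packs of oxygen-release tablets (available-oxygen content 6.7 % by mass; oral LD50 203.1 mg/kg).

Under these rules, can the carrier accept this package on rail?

No

With burn rate 6.4 mm/s (> 2.5 mm/s), the solid fuel tablets fall in Code DG5.
Calcium hypochlorite: available-oxygen content 6.9 % by mass > 3 % by mass → Code DG2 (Oxidizer).
Available-oxygen content 6.7 % by mass meets the Code DG2 criterion (Oxidizer), so the oxygen-release tablets are Code DG2.
Code DG5 quantity: 1.9 kg.
That is within the Code DG5 rail limit of 2 kg.
Total Code DG2: (two 344 g packs = 688 g) + (three 404 g packs = 1.212 kg) = 1.9 kg.
That is within the Code DG2 rail limit of 2.5 kg.
Code DG5 and Code DG2 may not share an outer package.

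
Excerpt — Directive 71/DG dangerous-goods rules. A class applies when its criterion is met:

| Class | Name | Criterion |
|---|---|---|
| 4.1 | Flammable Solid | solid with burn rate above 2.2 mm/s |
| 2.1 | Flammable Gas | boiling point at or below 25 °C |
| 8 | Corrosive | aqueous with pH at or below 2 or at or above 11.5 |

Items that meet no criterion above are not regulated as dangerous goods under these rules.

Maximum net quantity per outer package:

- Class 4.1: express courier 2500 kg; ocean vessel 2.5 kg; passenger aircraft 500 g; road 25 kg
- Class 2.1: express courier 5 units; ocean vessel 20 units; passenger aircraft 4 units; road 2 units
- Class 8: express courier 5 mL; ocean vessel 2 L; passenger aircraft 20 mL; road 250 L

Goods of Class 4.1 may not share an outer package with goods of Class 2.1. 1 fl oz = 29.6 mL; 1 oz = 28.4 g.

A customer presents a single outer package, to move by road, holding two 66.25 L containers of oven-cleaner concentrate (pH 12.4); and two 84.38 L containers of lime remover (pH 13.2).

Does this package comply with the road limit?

The oven-cleaner concentrate has pH 12.4, which is ≥ 11.5, so it is Class 8 (Corrosive).
With pH 13.2 (≥ 11.5), the lime remover falls in Class 8.
Class 8 net quantity: (two 66.25 L containers = 132.5 L) + (two 84.38 L containers = 168.76 L) = 301.26 L.
That exceeds the Class 8 road limit of 250 L.

No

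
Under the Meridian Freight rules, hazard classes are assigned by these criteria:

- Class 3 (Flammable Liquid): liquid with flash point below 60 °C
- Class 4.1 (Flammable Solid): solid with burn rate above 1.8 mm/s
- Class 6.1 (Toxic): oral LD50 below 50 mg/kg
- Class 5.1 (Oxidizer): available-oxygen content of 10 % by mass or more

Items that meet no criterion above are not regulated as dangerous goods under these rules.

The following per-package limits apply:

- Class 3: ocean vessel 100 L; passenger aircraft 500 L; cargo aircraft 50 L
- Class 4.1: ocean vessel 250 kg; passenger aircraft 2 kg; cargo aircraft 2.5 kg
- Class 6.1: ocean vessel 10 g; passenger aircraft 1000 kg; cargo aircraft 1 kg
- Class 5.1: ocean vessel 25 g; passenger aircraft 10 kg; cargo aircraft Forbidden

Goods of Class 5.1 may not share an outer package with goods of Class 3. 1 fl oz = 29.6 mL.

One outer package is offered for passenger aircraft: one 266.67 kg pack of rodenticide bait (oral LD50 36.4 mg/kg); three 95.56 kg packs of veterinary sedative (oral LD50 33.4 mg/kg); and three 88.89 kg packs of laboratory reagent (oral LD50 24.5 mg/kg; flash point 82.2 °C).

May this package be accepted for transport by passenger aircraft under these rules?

The rodenticide bait has oral LD50 36.4 mg/kg, which is < 50 mg/kg, so it is Class 6.1 (Toxic).
Veterinary sedative: oral LD50 33.4 mg/kg < 50 mg/kg → Class 6.1 (Toxic).
The laboratory reagent has oral LD50 24.5 mg/kg, which is < 50 mg/kg, so it is Class 6.1 (Toxic).
Class 6.1 net quantity: 266.67 kg + (three 95.56 kg packs = 286.68 kg) + (three 88.89 kg packs = 266.67 kg) = 820.02 kg.
820.02 kg ≤ 1000 kg (passenger aircraft limit, Class 6.1) — within limit.

Yes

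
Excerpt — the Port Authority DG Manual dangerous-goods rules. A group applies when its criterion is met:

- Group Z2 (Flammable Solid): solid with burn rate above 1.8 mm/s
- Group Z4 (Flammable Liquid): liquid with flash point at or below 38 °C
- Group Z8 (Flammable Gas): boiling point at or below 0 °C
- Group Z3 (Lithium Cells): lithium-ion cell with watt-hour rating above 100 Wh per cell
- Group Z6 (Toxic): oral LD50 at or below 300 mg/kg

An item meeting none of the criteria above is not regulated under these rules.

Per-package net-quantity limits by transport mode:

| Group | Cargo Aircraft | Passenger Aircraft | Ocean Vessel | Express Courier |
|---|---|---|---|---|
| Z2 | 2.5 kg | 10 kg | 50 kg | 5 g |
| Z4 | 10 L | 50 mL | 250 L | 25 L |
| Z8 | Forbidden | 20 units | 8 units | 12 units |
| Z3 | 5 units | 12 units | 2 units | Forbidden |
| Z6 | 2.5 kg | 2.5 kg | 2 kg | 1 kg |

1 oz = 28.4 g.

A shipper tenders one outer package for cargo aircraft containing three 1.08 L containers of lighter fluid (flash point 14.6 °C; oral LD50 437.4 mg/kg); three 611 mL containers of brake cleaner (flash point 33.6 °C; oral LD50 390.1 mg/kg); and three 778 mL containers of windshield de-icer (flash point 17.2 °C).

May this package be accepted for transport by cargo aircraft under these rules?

Yes

The lighter fluid has flash point 14.6 °C, which is ≤ 38 °C, so it is Group Z4 (Flammable Liquid).
The brake cleaner has flash point 33.6 °C, which is ≤ 38 °C, so it is Group Z4 (Flammable Liquid).
With flash point 17.2 °C (≤ 38 °C), the windshield de-icer falls in Group Z4.
Group Z4 net quantity: (three 1.08 L containers = 3.24 L) + (three 611 mL containers = 1.833 L) + (three 778 mL containers = 2.334 L) = 7.407 L.
7.407 L is within the cargo aircraft limit of 10 L for Group Z4.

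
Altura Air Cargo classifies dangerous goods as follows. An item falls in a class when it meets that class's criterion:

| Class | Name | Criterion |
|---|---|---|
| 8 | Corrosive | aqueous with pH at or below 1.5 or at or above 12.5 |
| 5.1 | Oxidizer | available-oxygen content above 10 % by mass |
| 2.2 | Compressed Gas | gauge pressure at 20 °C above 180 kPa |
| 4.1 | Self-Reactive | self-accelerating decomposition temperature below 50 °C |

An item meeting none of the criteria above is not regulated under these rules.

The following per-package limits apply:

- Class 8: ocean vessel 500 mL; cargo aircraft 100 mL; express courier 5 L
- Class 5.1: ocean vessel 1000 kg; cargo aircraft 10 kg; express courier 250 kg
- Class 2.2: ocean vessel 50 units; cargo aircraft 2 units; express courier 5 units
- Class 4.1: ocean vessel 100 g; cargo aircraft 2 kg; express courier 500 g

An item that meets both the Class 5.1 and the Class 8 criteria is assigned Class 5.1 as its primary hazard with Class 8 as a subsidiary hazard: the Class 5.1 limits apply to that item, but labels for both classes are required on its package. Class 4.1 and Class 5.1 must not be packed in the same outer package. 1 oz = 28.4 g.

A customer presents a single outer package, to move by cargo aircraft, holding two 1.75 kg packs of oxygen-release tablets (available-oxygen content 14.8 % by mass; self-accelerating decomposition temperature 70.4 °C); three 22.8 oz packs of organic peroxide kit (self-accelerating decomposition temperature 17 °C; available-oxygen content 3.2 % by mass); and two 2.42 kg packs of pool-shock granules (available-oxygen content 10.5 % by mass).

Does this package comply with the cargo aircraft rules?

The oxygen-release tablets have available-oxygen content 14.8 % by mass, which is > 10 % by mass, so they are Class 5.1 (Oxidizer).
Organic peroxide kit: self-accelerating decomposition temperature 17 °C < 50 °C → Class 4.1 (Self-Reactive).
With available-oxygen content 10.5 % by mass (> 10 % by mass), the pool-shock granules fall in Class 5.1.
Class 4.1 quantity: three 22.8 oz packs = 1942.56 g.
That is within the Class 4.1 cargo aircraft limit of 2 kg.
Class 5.1 net quantity: (two 1.75 kg packs = 3.5 kg) + (two 2.42 kg packs = 4.84 kg) = 8.34 kg.
8.34 kg is within the cargo aircraft limit of 10 kg for Class 5.1.
Class 4.1 and Class 5.1 may not share an outer package.

No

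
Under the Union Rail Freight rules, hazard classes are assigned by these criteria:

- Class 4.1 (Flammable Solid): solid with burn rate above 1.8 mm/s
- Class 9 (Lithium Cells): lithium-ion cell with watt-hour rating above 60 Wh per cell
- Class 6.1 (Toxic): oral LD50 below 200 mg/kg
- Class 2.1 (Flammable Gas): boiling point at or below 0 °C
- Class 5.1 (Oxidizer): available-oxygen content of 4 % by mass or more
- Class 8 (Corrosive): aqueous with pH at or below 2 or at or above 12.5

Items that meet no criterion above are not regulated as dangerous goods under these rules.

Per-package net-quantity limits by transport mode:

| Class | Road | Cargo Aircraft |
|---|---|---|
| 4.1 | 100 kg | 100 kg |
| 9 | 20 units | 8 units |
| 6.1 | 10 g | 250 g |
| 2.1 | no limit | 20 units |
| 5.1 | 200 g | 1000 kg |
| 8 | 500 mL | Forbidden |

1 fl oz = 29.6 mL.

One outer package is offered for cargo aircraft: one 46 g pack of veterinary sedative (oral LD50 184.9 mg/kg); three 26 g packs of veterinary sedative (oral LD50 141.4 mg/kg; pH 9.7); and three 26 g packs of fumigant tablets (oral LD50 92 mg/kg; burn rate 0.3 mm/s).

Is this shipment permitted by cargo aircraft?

Veterinary sedative: oral LD50 184.9 mg/kg < 200 mg/kg → Class 6.1 (Toxic).
With oral LD50 141.4 mg/kg (< 200 mg/kg), the veterinary sedative falls in Class 6.1.
Oral LD50 92 mg/kg meets the Class 6.1 criterion (Toxic), so the fumigant tablets are Class 6.1.
Total Class 6.1: 46 g + (three 26 g packs = 78 g) + (three 26 g packs = 78 g) = 202 g.
202 g is within the cargo aircraft limit of 250 g for Class 6.1.

Yes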